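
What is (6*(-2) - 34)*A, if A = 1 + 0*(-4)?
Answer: -46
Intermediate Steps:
A = 1 (A = 1 + 0 = 1)
(6*(-2) - 34)*A = (6*(-2) - 34)*1 = (-12 - 34)*1 = -46*1 = -46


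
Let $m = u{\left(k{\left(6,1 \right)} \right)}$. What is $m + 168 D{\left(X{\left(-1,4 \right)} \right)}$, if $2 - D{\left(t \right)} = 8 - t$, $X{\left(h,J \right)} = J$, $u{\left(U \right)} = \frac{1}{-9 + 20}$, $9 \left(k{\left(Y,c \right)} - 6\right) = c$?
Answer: $- \frac{3695}{11} \approx -335.91$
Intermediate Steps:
$k{\left(Y,c \right)} = 6 + \frac{c}{9}$
$u{\left(U \right)} = \frac{1}{11}$
$m = \frac{1}{11} \approx 0.090909$
$D{\left(t \right)} = -6 + t$ ($D{\left(t \right)} = 2 - \left(8 - t\right) = 2 + \left(-8 + t\right) = -6 + t$)
$m + 168 D{\left(X{\left(-1,4 \right)} \right)} = \frac{1}{11} + 168 \left(-6 + 4\right) = \frac{1}{11} + 168 \left(-2\right) = \frac{1}{11} - 336 = - \frac{3695}{11}$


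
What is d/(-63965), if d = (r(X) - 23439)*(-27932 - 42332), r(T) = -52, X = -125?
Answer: -1650571624/63965 ≈ -25804.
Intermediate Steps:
d = 1650571624 (d = (-52 - 23439)*(-27932 - 42332) = -23491*(-70264) = 1650571624)
d/(-63965) = 1650571624/(-63965) = 1650571624*(-1/63965) = -1650571624/63965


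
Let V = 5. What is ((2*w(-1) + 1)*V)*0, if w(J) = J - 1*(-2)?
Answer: 0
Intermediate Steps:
w(J) = 2 + J (w(J) = J + 2 = 2 + J)
((2*w(-1) + 1)*V)*0 = ((2*(2 - 1) + 1)*5)*0 = ((2*1 + 1)*5)*0 = ((2 + 1)*5)*0 = (3*5)*0 = 15*0 = 0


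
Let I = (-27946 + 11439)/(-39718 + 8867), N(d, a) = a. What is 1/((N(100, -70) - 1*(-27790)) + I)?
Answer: 30851/855206227 ≈ 3.6074e-5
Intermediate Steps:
I = 16507/30851 (I = -16507/(-30851) = -16507*(-1/30851) = 16507/30851 ≈ 0.53506)
1/((N(100, -70) - 1*(-27790)) + I) = 1/((-70 - 1*(-27790)) + 16507/30851) = 1/((-70 + 27790) + 16507/30851) = 1/(27720 + 16507/30851) = 1/(855206227/30851) = 30851/855206227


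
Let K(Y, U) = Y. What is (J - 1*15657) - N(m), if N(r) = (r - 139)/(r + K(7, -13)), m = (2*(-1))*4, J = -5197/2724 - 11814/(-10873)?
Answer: -468108019453/29618052 ≈ -15805.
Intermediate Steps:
J = -24325645/29618052 (J = -5197*1/2724 - 11814*(-1/10873) = -5197/2724 + 11814/10873 = -24325645/29618052 ≈ -0.82131)
m = -8 (m = -2*4 = -8)
N(r) = (-139 + r)/(7 + r) (N(r) = (r - 139)/(r + 7) = (-139 + r)/(7 + r))
(J - 1*15657) - N(m) = (-24325645/29618052 - 1*15657) - (-139 - 8)/(7 - 8) = (-24325645/29618052 - 15657) - (-147)/(-1) = -463754165809/29618052 - (-1)*(-147) = -463754165809/29618052 - 1*147 = -463754165809/29618052 - 147 = -468108019453/29618052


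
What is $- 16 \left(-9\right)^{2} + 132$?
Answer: $-1164$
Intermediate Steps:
$- 16 \left(-9\right)^{2} + 132 = \left(-16\right) 81 + 132 = -1296 + 132 = -1164$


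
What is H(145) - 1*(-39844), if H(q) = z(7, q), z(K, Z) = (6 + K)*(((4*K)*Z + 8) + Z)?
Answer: 94613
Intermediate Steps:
z(K, Z) = (6 + K)*(8 + Z + 4*K*Z) (z(K, Z) = (6 + K)*((4*K*Z + 8) + Z) = (6 + K)*((8 + 4*K*Z) + Z) = (6 + K)*(8 + Z + 4*K*Z))
H(q) = 104 + 377*q (H(q) = 48 + 6*q + 8*7 + 4*q*7**2 + 25*7*q = 48 + 6*q + 56 + 4*q*49 + 175*q = 48 + 6*q + 56 + 196*q + 175*q = 104 + 377*q)
H(145) - 1*(-39844) = (104 + 377*145) - 1*(-39844) = (104 + 54665) + 39844 = 54769 + 39844 = 94613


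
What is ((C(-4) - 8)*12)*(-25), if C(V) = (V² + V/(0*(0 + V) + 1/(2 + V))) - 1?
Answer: -4500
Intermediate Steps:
C(V) = -1 + V² + V*(2 + V) (C(V) = (V² + V/(0*V + 1/(2 + V))) - 1 = (V² + V/(0 + 1/(2 + V))) - 1 = (V² + V/(1/(2 + V))) - 1 = (V² + (2 + V)*V) - 1 = (V² + V*(2 + V)) - 1 = -1 + V² + V*(2 + V))
((C(-4) - 8)*12)*(-25) = (((-1 + 2*(-4) + 2*(-4)²) - 8)*12)*(-25) = (((-1 - 8 + 2*16) - 8)*12)*(-25) = (((-1 - 8 + 32) - 8)*12)*(-25) = ((23 - 8)*12)*(-25) = (15*12)*(-25) = 180*(-25) = -4500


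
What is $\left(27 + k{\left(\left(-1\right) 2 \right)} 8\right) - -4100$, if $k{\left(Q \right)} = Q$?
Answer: $4111$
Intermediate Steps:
$\left(27 + k{\left(\left(-1\right) 2 \right)} 8\right) - -4100 = \left(27 + \left(-1\right) 2 \cdot 8\right) - -4100 = \left(27 - 16\right) + 4100 = 11 + 4100 = 4111$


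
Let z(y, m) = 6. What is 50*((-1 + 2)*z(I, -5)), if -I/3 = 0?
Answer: 300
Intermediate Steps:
I = 0 (I = -3*0 = 0)
50*((-1 + 2)*z(I, -5)) = 50*((-1 + 2)*6) = 50*(1*6) = 50*6 = 300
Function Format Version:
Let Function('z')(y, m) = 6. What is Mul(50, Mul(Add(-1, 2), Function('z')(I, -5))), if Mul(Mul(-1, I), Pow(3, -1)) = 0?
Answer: 300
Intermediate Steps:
I = 0 (I = Mul(-3, 0) = 0)
Mul(50, Mul(Add(-1, 2), Function('z')(I, -5))) = Mul(50, Mul(Add(-1, 2), 6)) = Mul(50, Mul(1, 6)) = Mul(50, 6) = 300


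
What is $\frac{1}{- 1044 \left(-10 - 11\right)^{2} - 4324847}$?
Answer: $- \frac{1}{4785251} \approx -2.0898 \cdot 10^{-7}$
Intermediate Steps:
$\frac{1}{- 1044 \left(-10 - 11\right)^{2} - 4324847} = \frac{1}{- 1044 \left(-21\right)^{2} - 4324847} = \frac{1}{\left(-1044\right) 441 - 4324847} = \frac{1}{-460404 - 4324847} = \frac{1}{-4785251} = - \frac{1}{4785251}$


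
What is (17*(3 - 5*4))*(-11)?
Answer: 3179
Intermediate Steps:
(17*(3 - 5*4))*(-11) = (17*(3 - 20))*(-11) = (17*(-17))*(-11) = -289*(-11) = 3179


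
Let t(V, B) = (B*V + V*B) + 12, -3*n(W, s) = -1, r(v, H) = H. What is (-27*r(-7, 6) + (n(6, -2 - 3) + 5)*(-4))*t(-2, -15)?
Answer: -13200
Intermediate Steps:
n(W, s) = ⅓ (n(W, s) = -⅓*(-1) = ⅓)
t(V, B) = 12 + 2*B*V (t(V, B) = (B*V + B*V) + 12 = 2*B*V + 12 = 12 + 2*B*V)
(-27*r(-7, 6) + (n(6, -2 - 3) + 5)*(-4))*t(-2, -15) = (-27*6 + (⅓ + 5)*(-4))*(12 + 2*(-15)*(-2)) = (-162 + (16/3)*(-4))*(12 + 60) = (-162 - 64/3)*72 = -550/3*72 = -13200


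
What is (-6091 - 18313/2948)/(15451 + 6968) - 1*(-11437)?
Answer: 251955739021/22030404 ≈ 11437.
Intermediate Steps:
(-6091 - 18313/2948)/(15451 + 6968) - 1*(-11437) = (-6091 - 18313*1/2948)/22419 + 11437 = (-6091 - 18313/2948)*(1/22419) + 11437 = -17974581/2948*1/22419 + 11437 = -5991527/22030404 + 11437 = 251955739021/22030404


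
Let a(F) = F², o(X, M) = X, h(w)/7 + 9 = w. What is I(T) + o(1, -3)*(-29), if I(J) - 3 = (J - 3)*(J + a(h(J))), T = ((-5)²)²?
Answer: 11565448692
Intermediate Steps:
h(w) = -63 + 7*w
T = 625 (T = 25² = 625)
I(J) = 3 + (-3 + J)*(J + (-63 + 7*J)²) (I(J) = 3 + (J - 3)*(J + (-63 + 7*J)²) = 3 + (-3 + J)*(J + (-63 + 7*J)²))
I(T) + o(1, -3)*(-29) = (-11904 - 1028*625² + 49*625³ + 6612*625) + 1*(-29) = (-11904 - 1028*390625 + 49*244140625 + 4132500) - 29 = (-11904 - 401562500 + 11962890625 + 4132500) - 29 = 11565448721 - 29 = 11565448692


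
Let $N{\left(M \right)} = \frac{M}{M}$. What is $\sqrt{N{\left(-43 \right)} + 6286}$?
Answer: $\sqrt{6287} \approx 79.291$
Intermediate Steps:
$N{\left(M \right)} = 1$
$\sqrt{N{\left(-43 \right)} + 6286} = \sqrt{1 + 6286} = \sqrt{6287}$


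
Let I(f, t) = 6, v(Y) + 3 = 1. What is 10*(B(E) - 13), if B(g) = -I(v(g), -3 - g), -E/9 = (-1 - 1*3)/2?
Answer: -190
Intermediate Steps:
v(Y) = -2 (v(Y) = -3 + 1 = -2)
E = 18 (E = -9*(-1 - 1*3)/2 = -9*(-1 - 3)/2 = -(-36)/2 = -9*(-2) = 18)
B(g) = -6 (B(g) = -1*6 = -6)
10*(B(E) - 13) = 10*(-6 - 13) = 10*(-19) = -190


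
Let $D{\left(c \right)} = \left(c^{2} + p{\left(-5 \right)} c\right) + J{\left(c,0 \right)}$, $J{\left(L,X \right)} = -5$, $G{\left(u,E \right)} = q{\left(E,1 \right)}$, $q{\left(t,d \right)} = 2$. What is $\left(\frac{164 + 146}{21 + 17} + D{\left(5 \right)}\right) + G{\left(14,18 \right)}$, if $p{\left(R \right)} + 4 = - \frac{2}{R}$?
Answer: $\frac{231}{19} \approx 12.158$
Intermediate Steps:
$G{\left(u,E \right)} = 2$
$p{\left(R \right)} = -4 - \frac{2}{R}$
$D{\left(c \right)} = -5 + c^{2} - \frac{18 c}{5}$ ($D{\left(c \right)} = \left(c^{2} + \left(-4 - \frac{2}{-5}\right) c\right) - 5 = \left(c^{2} + \left(-4 - - \frac{2}{5}\right) c\right) - 5 = \left(c^{2} + \left(-4 + \frac{2}{5}\right) c\right) - 5 = \left(c^{2} - \frac{18 c}{5}\right) - 5 = -5 + c^{2} - \frac{18 c}{5}$)
$\left(\frac{164 + 146}{21 + 17} + D{\left(5 \right)}\right) + G{\left(14,18 \right)} = \left(\frac{164 + 146}{21 + 17} - \left(23 - 25\right)\right) + 2 = \left(\frac{310}{38} - -2\right) + 2 = \left(310 \cdot \frac{1}{38} + 2\right) + 2 = \left(\frac{155}{19} + 2\right) + 2 = \frac{193}{19} + 2 = \frac{231}{19}$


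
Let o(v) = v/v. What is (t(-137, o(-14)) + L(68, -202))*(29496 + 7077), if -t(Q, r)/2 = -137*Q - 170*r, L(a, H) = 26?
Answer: -1359491556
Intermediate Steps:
o(v) = 1
t(Q, r) = 274*Q + 340*r (t(Q, r) = -2*(-137*Q - 170*r) = -2*(-170*r - 137*Q) = 274*Q + 340*r)
(t(-137, o(-14)) + L(68, -202))*(29496 + 7077) = ((274*(-137) + 340*1) + 26)*(29496 + 7077) = ((-37538 + 340) + 26)*36573 = (-37198 + 26)*36573 = -37172*36573 = -1359491556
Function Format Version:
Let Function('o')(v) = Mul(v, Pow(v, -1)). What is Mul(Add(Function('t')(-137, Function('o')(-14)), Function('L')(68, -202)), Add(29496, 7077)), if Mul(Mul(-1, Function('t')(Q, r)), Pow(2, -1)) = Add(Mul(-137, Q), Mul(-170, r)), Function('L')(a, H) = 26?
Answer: -1359491556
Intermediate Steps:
Function('o')(v) = 1
Function('t')(Q, r) = Add(Mul(274, Q), Mul(340, r)) (Function('t')(Q, r) = Mul(-2, Add(Mul(-137, Q), Mul(-170, r))) = Mul(-2, Add(Mul(-170, r), Mul(-137, Q))) = Add(Mul(274, Q), Mul(340, r)))
Mul(Add(Function('t')(-137, Function('o')(-14)), Function('L')(68, -202)), Add(29496, 7077)) = Mul(Add(Add(Mul(274, -137), Mul(340, 1)), 26), Add(29496, 7077)) = Mul(Add(Add(-37538, 340), 26), 36573) = Mul(Add(-37198, 26), 36573) = Mul(-37172, 36573) = -1359491556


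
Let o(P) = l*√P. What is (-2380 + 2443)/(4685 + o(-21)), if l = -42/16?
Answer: 18889920/1404759661 + 10584*I*√21/1404759661 ≈ 0.013447 + 3.4527e-5*I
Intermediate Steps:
l = -21/8 (l = -42*1/16 = -21/8 ≈ -2.6250)
o(P) = -21*√P/8
(-2380 + 2443)/(4685 + o(-21)) = (-2380 + 2443)/(4685 - 21*I*√21/8) = 63/(4685 - 21*I*√21/8)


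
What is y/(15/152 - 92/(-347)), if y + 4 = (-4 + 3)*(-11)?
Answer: 369208/19189 ≈ 19.241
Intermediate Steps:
y = 7 (y = -4 + (-4 + 3)*(-11) = -4 - 1*(-11) = -4 + 11 = 7)
y/(15/152 - 92/(-347)) = 7/(15/152 - 92/(-347)) = 7/(15*(1/152) - 92*(-1/347)) = 7/(15/152 + 92/347) = 7/(19189/52744) = 7*(52744/19189) = 369208/19189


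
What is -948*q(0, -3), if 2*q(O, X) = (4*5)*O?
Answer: 0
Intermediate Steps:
q(O, X) = 10*O (q(O, X) = ((4*5)*O)/2 = (20*O)/2 = 10*O)
-948*q(0, -3) = -9480*0 = -948*0 = 0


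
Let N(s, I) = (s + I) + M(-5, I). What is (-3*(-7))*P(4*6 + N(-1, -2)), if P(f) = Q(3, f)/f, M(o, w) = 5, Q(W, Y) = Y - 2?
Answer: 252/13 ≈ 19.385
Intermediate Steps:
Q(W, Y) = -2 + Y
N(s, I) = 5 + I + s (N(s, I) = (s + I) + 5 = (I + s) + 5 = 5 + I + s)
P(f) = (-2 + f)/f
(-3*(-7))*P(4*6 + N(-1, -2)) = (-3*(-7))*((-2 + (4*6 + (5 - 2 - 1)))/(4*6 + (5 - 2 - 1))) = 21*((-2 + (24 + 2))/(24 + 2)) = 21*((-2 + 26)/26) = 21*((1/26)*24) = 21*(12/13) = 252/13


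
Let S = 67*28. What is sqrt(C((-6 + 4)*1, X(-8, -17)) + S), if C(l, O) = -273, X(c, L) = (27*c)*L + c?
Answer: sqrt(1603) ≈ 40.037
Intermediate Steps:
X(c, L) = c + 27*L*c (X(c, L) = 27*L*c + c = c + 27*L*c)
S = 1876
sqrt(C((-6 + 4)*1, X(-8, -17)) + S) = sqrt(-273 + 1876) = sqrt(1603)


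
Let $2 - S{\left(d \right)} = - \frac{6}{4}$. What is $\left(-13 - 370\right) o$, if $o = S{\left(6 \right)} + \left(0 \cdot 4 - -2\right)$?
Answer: $- \frac{4213}{2} \approx -2106.5$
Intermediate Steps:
$S{\left(d \right)} = \frac{7}{2}$ ($S{\left(d \right)} = 2 - - \frac{6}{4} = 2 - \left(-6\right) \frac{1}{4} = 2 - - \frac{3}{2} = 2 + \frac{3}{2} = \frac{7}{2}$)
$o = \frac{11}{2}$ ($o = \frac{7}{2} + \left(0 \cdot 4 - -2\right) = \frac{7}{2} + \left(0 + 2\right) = \frac{7}{2} + 2 = \frac{11}{2} \approx 5.5$)
$\left(-13 - 370\right) o = \left(-13 - 370\right) \frac{11}{2} = \left(-383\right) \frac{11}{2} = - \frac{4213}{2}$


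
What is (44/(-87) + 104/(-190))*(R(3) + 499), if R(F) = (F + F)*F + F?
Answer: -905216/1653 ≈ -547.62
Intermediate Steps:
R(F) = F + 2*F² (R(F) = (2*F)*F + F = 2*F² + F = F + 2*F²)
(44/(-87) + 104/(-190))*(R(3) + 499) = (44/(-87) + 104/(-190))*(3*(1 + 2*3) + 499) = (44*(-1/87) + 104*(-1/190))*(3*(1 + 6) + 499) = (-44/87 - 52/95)*(3*7 + 499) = -8704*(21 + 499)/8265 = -8704/8265*520 = -905216/1653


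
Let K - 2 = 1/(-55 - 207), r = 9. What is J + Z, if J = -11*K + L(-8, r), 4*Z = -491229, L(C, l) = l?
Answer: -64357789/524 ≈ -1.2282e+5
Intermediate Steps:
Z = -491229/4 (Z = (¼)*(-491229) = -491229/4 ≈ -1.2281e+5)
K = 523/262 (K = 2 + 1/(-55 - 207) = 2 + 1/(-262) = 2 - 1/262 = 523/262 ≈ 1.9962)
J = -3395/262 (J = -11*523/262 + 9 = -5753/262 + 9 = -3395/262 ≈ -12.958)
J + Z = -3395/262 - 491229/4 = -64357789/524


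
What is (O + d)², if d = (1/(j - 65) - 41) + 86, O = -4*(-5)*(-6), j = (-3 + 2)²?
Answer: 23049601/4096 ≈ 5627.3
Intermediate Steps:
j = 1 (j = (-1)² = 1)
O = -120 (O = 20*(-6) = -120)
d = 2879/64 (d = (1/(1 - 65) - 41) + 86 = (1/(-64) - 41) + 86 = (-1/64 - 41) + 86 = -2625/64 + 86 = 2879/64 ≈ 44.984)
(O + d)² = (-120 + 2879/64)² = (-4801/64)² = 23049601/4096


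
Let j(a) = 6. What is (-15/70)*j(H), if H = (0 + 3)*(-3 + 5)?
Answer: -9/7 ≈ -1.2857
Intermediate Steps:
H = 6 (H = 3*2 = 6)
(-15/70)*j(H) = -15/70*6 = -15*1/70*6 = -3/14*6 = -9/7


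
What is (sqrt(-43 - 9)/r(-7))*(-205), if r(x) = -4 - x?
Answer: -410*I*sqrt(13)/3 ≈ -492.76*I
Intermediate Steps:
(sqrt(-43 - 9)/r(-7))*(-205) = (sqrt(-43 - 9)/(-4 - 1*(-7)))*(-205) = (sqrt(-52)/(-4 + 7))*(-205) = ((2*I*sqrt(13))/3)*(-205) = ((2*I*sqrt(13))*(1/3))*(-205) = (2*I*sqrt(13)/3)*(-205) = -410*I*sqrt(13)/3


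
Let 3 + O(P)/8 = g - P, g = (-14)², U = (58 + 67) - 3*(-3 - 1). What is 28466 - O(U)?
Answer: 28018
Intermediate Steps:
U = 137 (U = 125 - 3*(-4) = 125 + 12 = 137)
g = 196
O(P) = 1544 - 8*P (O(P) = -24 + 8*(196 - P) = -24 + (1568 - 8*P) = 1544 - 8*P)
28466 - O(U) = 28466 - (1544 - 8*137) = 28466 - (1544 - 1096) = 28466 - 1*448 = 28466 - 448 = 28018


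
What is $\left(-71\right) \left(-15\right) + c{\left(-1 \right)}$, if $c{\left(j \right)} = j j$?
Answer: $1066$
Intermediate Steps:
$c{\left(j \right)} = j^{2}$
$\left(-71\right) \left(-15\right) + c{\left(-1 \right)} = \left(-71\right) \left(-15\right) + \left(-1\right)^{2} = 1065 + 1 = 1066$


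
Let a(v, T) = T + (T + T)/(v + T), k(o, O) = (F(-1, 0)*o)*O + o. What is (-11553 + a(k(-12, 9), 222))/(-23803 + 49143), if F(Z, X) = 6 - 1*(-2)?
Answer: -1235153/2762060 ≈ -0.44719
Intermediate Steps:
F(Z, X) = 8 (F(Z, X) = 6 + 2 = 8)
k(o, O) = o + 8*O*o (k(o, O) = (8*o)*O + o = 8*O*o + o = o + 8*O*o)
a(v, T) = T + 2*T/(T + v) (a(v, T) = T + (2*T)/(T + v) = T + 2*T/(T + v))
(-11553 + a(k(-12, 9), 222))/(-23803 + 49143) = (-11553 + 222*(2 + 222 - 12*(1 + 8*9))/(222 - 12*(1 + 8*9)))/(-23803 + 49143) = (-11553 + 222*(2 + 222 - 12*(1 + 72))/(222 - 12*(1 + 72)))/25340 = (-11553 + 222*(2 + 222 - 12*73)/(222 - 12*73))*(1/25340) = (-11553 + 222*(2 + 222 - 876)/(222 - 876))*(1/25340) = (-11553 + 222*(-652)/(-654))*(1/25340) = (-11553 + 222*(-1/654)*(-652))*(1/25340) = (-11553 + 24124/109)*(1/25340) = -1235153/109*1/25340 = -1235153/2762060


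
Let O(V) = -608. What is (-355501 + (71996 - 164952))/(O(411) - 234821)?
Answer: 23603/12391 ≈ 1.9049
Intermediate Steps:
(-355501 + (71996 - 164952))/(O(411) - 234821) = (-355501 + (71996 - 164952))/(-608 - 234821) = (-355501 - 92956)/(-235429) = -448457*(-1/235429) = 23603/12391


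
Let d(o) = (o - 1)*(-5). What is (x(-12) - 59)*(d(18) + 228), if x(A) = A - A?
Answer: -8437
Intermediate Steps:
x(A) = 0
d(o) = 5 - 5*o (d(o) = (-1 + o)*(-5) = 5 - 5*o)
(x(-12) - 59)*(d(18) + 228) = (0 - 59)*((5 - 5*18) + 228) = -59*((5 - 90) + 228) = -59*(-85 + 228) = -59*143 = -8437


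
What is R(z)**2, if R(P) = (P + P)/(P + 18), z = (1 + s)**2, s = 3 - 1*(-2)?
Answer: 16/9 ≈ 1.7778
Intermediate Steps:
s = 5 (s = 3 + 2 = 5)
z = 36 (z = (1 + 5)**2 = 6**2 = 36)
R(P) = 2*P/(18 + P) (R(P) = (2*P)/(18 + P) = 2*P/(18 + P))
R(z)**2 = (2*36/(18 + 36))**2 = (2*36/54)**2 = (2*36*(1/54))**2 = (4/3)**2 = 16/9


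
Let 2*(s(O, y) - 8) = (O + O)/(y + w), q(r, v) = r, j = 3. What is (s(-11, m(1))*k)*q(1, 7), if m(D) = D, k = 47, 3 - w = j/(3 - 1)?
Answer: 846/5 ≈ 169.20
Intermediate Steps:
w = 3/2 (w = 3 - 3/(3 - 1) = 3 - 3/2 = 3/2 ≈ 1.5000)
s(O, y) = 8 + O/(3/2 + y) (s(O, y) = 8 + ((O + O)/(y + 3/2))/2 = 8 + ((2*O)/(3/2 + y))/2 = 8 + (2*O/(3/2 + y))/2 = 8 + O/(3/2 + y))
(s(-11, m(1))*k)*q(1, 7) = ((2*(12 - 11 + 8*1)/(3 + 2*1))*47)*1 = ((2*(12 - 11 + 8)/(3 + 2))*47)*1 = ((2*9/5)*47)*1 = ((2*(⅕)*9)*47)*1 = ((18/5)*47)*1 = (846/5)*1 = 846/5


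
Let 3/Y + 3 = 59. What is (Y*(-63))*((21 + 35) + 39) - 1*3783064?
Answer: -30267077/8 ≈ -3.7834e+6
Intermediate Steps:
Y = 3/56 (Y = 3/(-3 + 59) = 3/56 ≈ 0.053571)
(Y*(-63))*((21 + 35) + 39) - 1*3783064 = ((3/56)*(-63))*((21 + 35) + 39) - 1*3783064 = -27*(56 + 39)/8 - 3783064 = -27/8*95 - 3783064 = -2565/8 - 3783064 = -30267077/8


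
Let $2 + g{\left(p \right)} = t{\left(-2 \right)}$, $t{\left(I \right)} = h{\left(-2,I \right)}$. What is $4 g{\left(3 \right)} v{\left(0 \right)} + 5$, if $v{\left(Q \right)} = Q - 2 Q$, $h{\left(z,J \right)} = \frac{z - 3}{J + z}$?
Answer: $5$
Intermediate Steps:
$h{\left(z,J \right)} = \frac{-3 + z}{J + z}$
$t{\left(I \right)} = - \frac{5}{-2 + I}$ ($t{\left(I \right)} = \frac{-3 - 2}{I - 2} = \frac{1}{-2 + I} \left(-5\right) = - \frac{5}{-2 + I}$)
$g{\left(p \right)} = - \frac{3}{4}$ ($g{\left(p \right)} = -2 - \frac{5}{-2 - 2} = -2 - \frac{5}{-4} = -2 - - \frac{5}{4} = -2 + \frac{5}{4} = - \frac{3}{4}$)
$v{\left(Q \right)} = - Q$
$4 g{\left(3 \right)} v{\left(0 \right)} + 5 = 4 \left(- \frac{3}{4}\right) \left(\left(-1\right) 0\right) + 5 = \left(-3\right) 0 + 5 = 0 + 5 = 5$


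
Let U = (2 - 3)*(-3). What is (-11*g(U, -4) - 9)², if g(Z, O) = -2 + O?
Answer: 3249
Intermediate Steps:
U = 3 (U = -1*(-3) = 3)
(-11*g(U, -4) - 9)² = (-11*(-2 - 4) - 9)² = (-11*(-6) - 9)² = (66 - 9)² = 57² = 3249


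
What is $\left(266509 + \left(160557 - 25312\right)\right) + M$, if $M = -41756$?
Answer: $359998$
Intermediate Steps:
$\left(266509 + \left(160557 - 25312\right)\right) + M = \left(266509 + \left(160557 - 25312\right)\right) - 41756 = \left(266509 + 135245\right) - 41756 = 401754 - 41756 = 359998$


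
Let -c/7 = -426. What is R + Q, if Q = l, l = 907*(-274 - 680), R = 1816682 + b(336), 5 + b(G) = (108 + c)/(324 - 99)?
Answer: 14271191/15 ≈ 9.5141e+5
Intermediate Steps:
c = 2982 (c = -7*(-426) = 2982)
b(G) = 131/15 (b(G) = -5 + (108 + 2982)/(324 - 99) = -5 + 3090/225 = -5 + 3090*(1/225) = -5 + 206/15 = 131/15)
R = 27250361/15 (R = 1816682 + 131/15 = 27250361/15 ≈ 1.8167e+6)
l = -865278 (l = 907*(-954) = -865278)
Q = -865278
R + Q = 27250361/15 - 865278 = 14271191/15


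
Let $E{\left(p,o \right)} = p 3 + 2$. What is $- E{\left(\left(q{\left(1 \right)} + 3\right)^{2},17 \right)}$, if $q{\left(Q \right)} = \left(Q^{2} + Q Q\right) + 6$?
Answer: $-365$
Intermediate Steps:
$q{\left(Q \right)} = 6 + 2 Q^{2}$ ($q{\left(Q \right)} = \left(Q^{2} + Q^{2}\right) + 6 = 2 Q^{2} + 6 = 6 + 2 Q^{2}$)
$E{\left(p,o \right)} = 2 + 3 p$ ($E{\left(p,o \right)} = 3 p + 2 = 2 + 3 p$)
$- E{\left(\left(q{\left(1 \right)} + 3\right)^{2},17 \right)} = - (2 + 3 \left(\left(6 + 2 \cdot 1^{2}\right) + 3\right)^{2}) = - (2 + 3 \left(\left(6 + 2 \cdot 1\right) + 3\right)^{2}) = - (2 + 3 \left(\left(6 + 2\right) + 3\right)^{2}) = - (2 + 3 \left(8 + 3\right)^{2}) = - (2 + 3 \cdot 11^{2}) = - (2 + 3 \cdot 121) = - (2 + 363) = \left(-1\right) 365 = -365$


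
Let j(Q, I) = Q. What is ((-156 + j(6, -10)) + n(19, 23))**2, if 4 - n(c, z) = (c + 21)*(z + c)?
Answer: 3334276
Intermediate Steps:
n(c, z) = 4 - (21 + c)*(c + z) (n(c, z) = 4 - (c + 21)*(z + c) = 4 - (21 + c)*(c + z))
((-156 + j(6, -10)) + n(19, 23))**2 = ((-156 + 6) + (4 - 1*19**2 - 21*19 - 21*23 - 1*19*23))**2 = (-150 + (4 - 1*361 - 399 - 483 - 437))**2 = (-150 + (4 - 361 - 399 - 483 - 437))**2 = (-150 - 1676)**2 = (-1826)**2 = 3334276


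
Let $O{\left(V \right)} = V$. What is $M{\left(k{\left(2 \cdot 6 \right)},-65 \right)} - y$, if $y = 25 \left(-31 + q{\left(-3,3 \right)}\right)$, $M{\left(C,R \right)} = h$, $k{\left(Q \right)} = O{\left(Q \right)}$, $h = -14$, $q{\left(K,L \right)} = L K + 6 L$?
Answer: $536$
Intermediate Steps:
$q{\left(K,L \right)} = 6 L + K L$ ($q{\left(K,L \right)} = K L + 6 L = 6 L + K L$)
$k{\left(Q \right)} = Q$
$M{\left(C,R \right)} = -14$
$y = -550$ ($y = 25 \left(-31 + 3 \left(6 - 3\right)\right) = 25 \left(-31 + 3 \cdot 3\right) = 25 \left(-31 + 9\right) = 25 \left(-22\right) = -550$)
$M{\left(k{\left(2 \cdot 6 \right)},-65 \right)} - y = -14 - -550 = -14 + 550 = 536$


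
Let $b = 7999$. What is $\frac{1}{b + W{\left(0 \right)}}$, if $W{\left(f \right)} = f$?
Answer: $\frac{1}{7999} \approx 0.00012502$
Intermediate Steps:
$\frac{1}{b + W{\left(0 \right)}} = \frac{1}{7999 + 0} = \frac{1}{7999}$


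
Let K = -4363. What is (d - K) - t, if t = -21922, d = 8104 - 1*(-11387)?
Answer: 45776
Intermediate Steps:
d = 19491 (d = 8104 + 11387 = 19491)
(d - K) - t = (19491 - 1*(-4363)) - 1*(-21922) = (19491 + 4363) + 21922 = 23854 + 21922 = 45776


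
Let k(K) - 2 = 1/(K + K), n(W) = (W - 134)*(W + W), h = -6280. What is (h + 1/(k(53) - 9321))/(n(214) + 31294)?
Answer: -3101732873/32367668571 ≈ -0.095828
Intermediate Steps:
n(W) = 2*W*(-134 + W) (n(W) = (-134 + W)*(2*W) = 2*W*(-134 + W))
k(K) = 2 + 1/(2*K) (k(K) = 2 + 1/(K + K) = 2 + 1/(2*K))
(h + 1/(k(53) - 9321))/(n(214) + 31294) = (-6280 + 1/((2 + (½)/53) - 9321))/(2*214*(-134 + 214) + 31294) = (-6280 + 1/((2 + (½)*(1/53)) - 9321))/(2*214*80 + 31294) = (-6280 + 1/((2 + 1/106) - 9321))/(34240 + 31294) = (-6280 + 1/(213/106 - 9321))/65534 = (-6280 + 1/(-987813/106))*(1/65534) = (-6280 - 106/987813)*(1/65534) = -6203465746/987813*1/65534 = -3101732873/32367668571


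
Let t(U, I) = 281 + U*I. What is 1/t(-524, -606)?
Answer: 1/317825 ≈ 3.1464e-6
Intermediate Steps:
t(U, I) = 281 + I*U
1/t(-524, -606) = 1/(281 - 606*(-524)) = 1/(281 + 317544) = 1/317825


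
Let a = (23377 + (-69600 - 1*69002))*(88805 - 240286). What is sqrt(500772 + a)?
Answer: sqrt(17454898997) ≈ 1.3212e+5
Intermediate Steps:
a = 17454398225 (a = (23377 + (-69600 - 69002))*(-151481) = (23377 - 138602)*(-151481) = -115225*(-151481) = 17454398225)
sqrt(500772 + a) = sqrt(500772 + 17454398225) = sqrt(17454898997)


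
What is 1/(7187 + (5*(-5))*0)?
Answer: 1/7187 ≈ 0.00013914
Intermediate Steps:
1/(7187 + (5*(-5))*0) = 1/(7187 - 25*0) = 1/(7187 + 0) = 1/7187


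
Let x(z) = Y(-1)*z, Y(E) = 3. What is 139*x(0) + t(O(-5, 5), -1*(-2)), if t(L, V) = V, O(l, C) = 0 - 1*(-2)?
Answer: 2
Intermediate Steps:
O(l, C) = 2 (O(l, C) = 0 + 2 = 2)
x(z) = 3*z
139*x(0) + t(O(-5, 5), -1*(-2)) = 139*(3*0) - 1*(-2) = 139*0 + 2 = 0 + 2 = 2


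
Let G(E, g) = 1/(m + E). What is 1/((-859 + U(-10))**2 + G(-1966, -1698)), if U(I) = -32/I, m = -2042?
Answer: 100200/73385842703 ≈ 1.3654e-6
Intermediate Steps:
G(E, g) = 1/(-2042 + E)
1/((-859 + U(-10))**2 + G(-1966, -1698)) = 1/((-859 - 32/(-10))**2 + 1/(-2042 - 1966)) = 1/((-859 - 32*(-1/10))**2 + 1/(-4008)) = 1/((-859 + 16/5)**2 - 1/4008) = 1/((-4279/5)**2 - 1/4008) = 1/(18309841/25 - 1/4008) = 1/(73385842703/100200) = 100200/73385842703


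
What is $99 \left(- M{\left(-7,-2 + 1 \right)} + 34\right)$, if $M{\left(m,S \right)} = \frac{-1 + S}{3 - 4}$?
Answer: $3168$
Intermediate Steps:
$M{\left(m,S \right)} = 1 - S$ ($M{\left(m,S \right)} = \frac{-1 + S}{-1} = \left(-1 + S\right) \left(-1\right) = 1 - S$)
$99 \left(- M{\left(-7,-2 + 1 \right)} + 34\right) = 99 \left(- (1 - \left(-2 + 1\right)) + 34\right) = 99 \left(- (1 - -1) + 34\right) = 99 \left(- (1 + 1) + 34\right) = 99 \left(\left(-1\right) 2 + 34\right) = 99 \left(-2 + 34\right) = 99 \cdot 32 = 3168$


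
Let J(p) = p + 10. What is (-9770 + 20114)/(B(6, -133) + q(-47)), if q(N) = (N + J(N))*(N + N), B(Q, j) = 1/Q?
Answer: 62064/47377 ≈ 1.3100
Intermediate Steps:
J(p) = 10 + p
q(N) = 2*N*(10 + 2*N) (q(N) = (N + (10 + N))*(N + N) = (10 + 2*N)*(2*N) = 2*N*(10 + 2*N))
(-9770 + 20114)/(B(6, -133) + q(-47)) = (-9770 + 20114)/(1/6 + 4*(-47)*(5 - 47)) = 10344/(⅙ + 4*(-47)*(-42)) = 10344/(⅙ + 7896) = 10344/(47377/6) = 10344*(6/47377) = 62064/47377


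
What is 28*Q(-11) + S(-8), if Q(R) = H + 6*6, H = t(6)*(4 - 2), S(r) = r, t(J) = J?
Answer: 1336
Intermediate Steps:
H = 12 (H = 6*(4 - 2) = 6*2 = 12)
Q(R) = 48 (Q(R) = 12 + 6*6 = 12 + 36 = 48)
28*Q(-11) + S(-8) = 28*48 - 8 = 1344 - 8 = 1336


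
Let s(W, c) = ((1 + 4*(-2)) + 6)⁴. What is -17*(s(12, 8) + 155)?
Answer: -2652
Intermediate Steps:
s(W, c) = 1 (s(W, c) = ((1 - 8) + 6)⁴ = (-7 + 6)⁴ = (-1)⁴ = 1)
-17*(s(12, 8) + 155) = -17*(1 + 155) = -17*156 = -2652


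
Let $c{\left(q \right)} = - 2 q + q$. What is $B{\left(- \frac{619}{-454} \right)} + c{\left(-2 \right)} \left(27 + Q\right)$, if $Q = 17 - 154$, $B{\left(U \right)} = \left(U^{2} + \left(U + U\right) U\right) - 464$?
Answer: $- \frac{139833861}{206116} \approx -678.42$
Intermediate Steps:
$B{\left(U \right)} = -464 + 3 U^{2}$ ($B{\left(U \right)} = \left(U^{2} + 2 U U\right) - 464 = \left(U^{2} + 2 U^{2}\right) - 464 = 3 U^{2} - 464 = -464 + 3 U^{2}$)
$Q = -137$
$c{\left(q \right)} = - q$
$B{\left(- \frac{619}{-454} \right)} + c{\left(-2 \right)} \left(27 + Q\right) = \left(-464 + 3 \left(- \frac{619}{-454}\right)^{2}\right) + \left(-1\right) \left(-2\right) \left(27 - 137\right) = \left(-464 + 3 \left(\left(-619\right) \left(- \frac{1}{454}\right)\right)^{2}\right) + 2 \left(-110\right) = \left(-464 + 3 \left(\frac{619}{454}\right)^{2}\right) - 220 = \left(-464 + 3 \cdot \frac{383161}{206116}\right) - 220 = \left(-464 + \frac{1149483}{206116}\right) - 220 = - \frac{94488341}{206116} - 220 = - \frac{139833861}{206116}$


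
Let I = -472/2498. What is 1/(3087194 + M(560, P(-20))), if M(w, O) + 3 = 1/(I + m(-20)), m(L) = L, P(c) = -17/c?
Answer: 25216/77846607007 ≈ 3.2392e-7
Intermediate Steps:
I = -236/1249 (I = -472*1/2498 = -236/1249 ≈ -0.18895)
M(w, O) = -76897/25216 (M(w, O) = -3 + 1/(-236/1249 - 20) = -3 + 1/(-25216/1249) = -3 - 1249/25216 = -76897/25216)
1/(3087194 + M(560, P(-20))) = 1/(3087194 - 76897/25216) = 1/(77846607007/25216) = 25216/77846607007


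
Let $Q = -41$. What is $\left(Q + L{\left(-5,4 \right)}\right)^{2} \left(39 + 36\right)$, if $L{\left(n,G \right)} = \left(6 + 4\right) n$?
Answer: $621075$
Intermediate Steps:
$L{\left(n,G \right)} = 10 n$
$\left(Q + L{\left(-5,4 \right)}\right)^{2} \left(39 + 36\right) = \left(-41 + 10 \left(-5\right)\right)^{2} \left(39 + 36\right) = \left(-41 - 50\right)^{2} \cdot 75 = \left(-91\right)^{2} \cdot 75 = 8281 \cdot 75 = 621075$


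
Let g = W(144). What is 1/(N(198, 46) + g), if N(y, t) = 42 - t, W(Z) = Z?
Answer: 1/140 ≈ 0.0071429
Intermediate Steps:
g = 144
1/(N(198, 46) + g) = 1/((42 - 1*46) + 144) = 1/((42 - 46) + 144) = 1/(-4 + 144) = 1/140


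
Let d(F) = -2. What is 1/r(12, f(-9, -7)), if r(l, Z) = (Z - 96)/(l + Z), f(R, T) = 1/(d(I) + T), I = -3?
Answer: -107/865 ≈ -0.12370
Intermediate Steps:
f(R, T) = 1/(-2 + T)
r(l, Z) = (-96 + Z)/(Z + l)
1/r(12, f(-9, -7)) = 1/((-96 + 1/(-2 - 7))/(1/(-2 - 7) + 12)) = 1/((-96 + 1/(-9))/(1/(-9) + 12)) = 1/((-96 - ⅑)/(-⅑ + 12)) = 1/(-865/9/(107/9)) = 1/((9/107)*(-865/9)) = 1/(-865/107) = -107/865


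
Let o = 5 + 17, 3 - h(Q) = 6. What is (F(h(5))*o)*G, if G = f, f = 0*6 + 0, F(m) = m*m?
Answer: 0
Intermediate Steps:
h(Q) = -3 (h(Q) = 3 - 1*6 = 3 - 6 = -3)
F(m) = m²
f = 0 (f = 0 + 0 = 0)
o = 22
G = 0
(F(h(5))*o)*G = ((-3)²*22)*0 = (9*22)*0 = 198*0 = 0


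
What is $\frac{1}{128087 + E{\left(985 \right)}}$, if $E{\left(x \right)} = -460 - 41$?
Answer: $\frac{1}{127586} \approx 7.8379 \cdot 10^{-6}$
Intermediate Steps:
$E{\left(x \right)} = -501$
$\frac{1}{128087 + E{\left(985 \right)}} = \frac{1}{128087 - 501} = \frac{1}{127586}$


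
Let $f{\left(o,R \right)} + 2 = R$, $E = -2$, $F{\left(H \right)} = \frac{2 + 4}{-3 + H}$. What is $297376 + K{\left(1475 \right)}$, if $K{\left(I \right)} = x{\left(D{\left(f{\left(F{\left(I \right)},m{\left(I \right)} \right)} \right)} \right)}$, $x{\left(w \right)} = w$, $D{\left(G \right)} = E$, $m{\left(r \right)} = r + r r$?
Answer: $297374$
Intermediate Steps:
$F{\left(H \right)} = \frac{6}{-3 + H}$
$m{\left(r \right)} = r + r^{2}$
$f{\left(o,R \right)} = -2 + R$
$D{\left(G \right)} = -2$
$K{\left(I \right)} = -2$
$297376 + K{\left(1475 \right)} = 297376 - 2 = 297374$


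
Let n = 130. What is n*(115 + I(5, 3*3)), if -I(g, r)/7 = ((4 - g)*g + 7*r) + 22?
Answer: -57850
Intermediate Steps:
I(g, r) = -154 - 49*r - 7*g*(4 - g) (I(g, r) = -7*(((4 - g)*g + 7*r) + 22) = -7*((g*(4 - g) + 7*r) + 22) = -7*((7*r + g*(4 - g)) + 22) = -7*(22 + 7*r + g*(4 - g)) = -154 - 49*r - 7*g*(4 - g))
n*(115 + I(5, 3*3)) = 130*(115 + (-154 - 147*3 - 28*5 + 7*5²)) = 130*(115 + (-154 - 49*9 - 140 + 7*25)) = 130*(115 + (-154 - 441 - 140 + 175)) = 130*(115 - 560) = 130*(-445) = -57850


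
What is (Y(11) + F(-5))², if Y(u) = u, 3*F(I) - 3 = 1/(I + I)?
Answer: 128881/900 ≈ 143.20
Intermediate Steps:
F(I) = 1 + 1/(6*I) (F(I) = 1 + 1/(3*(I + I)) = 1 + 1/(3*((2*I))) = 1 + (1/(2*I))/3 = 1 + 1/(6*I))
(Y(11) + F(-5))² = (11 + (⅙ - 5)/(-5))² = (11 - ⅕*(-29/6))² = (11 + 29/30)² = (359/30)² = 128881/900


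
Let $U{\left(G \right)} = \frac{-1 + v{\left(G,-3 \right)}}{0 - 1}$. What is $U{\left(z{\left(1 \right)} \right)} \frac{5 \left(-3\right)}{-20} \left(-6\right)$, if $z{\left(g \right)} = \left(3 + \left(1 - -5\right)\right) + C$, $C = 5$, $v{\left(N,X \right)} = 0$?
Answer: $- \frac{9}{2} \approx -4.5$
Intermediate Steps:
$z{\left(g \right)} = 14$ ($z{\left(g \right)} = \left(3 + \left(1 - -5\right)\right) + 5 = \left(3 + \left(1 + 5\right)\right) + 5 = \left(3 + 6\right) + 5 = 9 + 5 = 14$)
$U{\left(G \right)} = 1$ ($U{\left(G \right)} = \frac{-1 + 0}{0 - 1} = - \frac{1}{-1} = \left(-1\right) \left(-1\right) = 1$)
$U{\left(z{\left(1 \right)} \right)} \frac{5 \left(-3\right)}{-20} \left(-6\right) = 1 \frac{5 \left(-3\right)}{-20} \left(-6\right) = 1 \left(-15\right) \left(- \frac{1}{20}\right) \left(-6\right) = 1 \cdot \frac{3}{4} \left(-6\right) = 1 \left(- \frac{9}{2}\right) = - \frac{9}{2}$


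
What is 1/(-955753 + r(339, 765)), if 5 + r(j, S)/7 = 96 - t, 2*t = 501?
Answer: -2/1913739 ≈ -1.0451e-6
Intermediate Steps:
t = 501/2 (t = (½)*501 = 501/2 ≈ 250.50)
r(j, S) = -2233/2 (r(j, S) = -35 + 7*(96 - 1*501/2) = -35 + 7*(96 - 501/2) = -35 + 7*(-309/2) = -35 - 2163/2 = -2233/2)
1/(-955753 + r(339, 765)) = 1/(-955753 - 2233/2) = 1/(-1913739/2) = -2/1913739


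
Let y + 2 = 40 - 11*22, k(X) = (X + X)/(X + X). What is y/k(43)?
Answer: -204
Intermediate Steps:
k(X) = 1 (k(X) = (2*X)/((2*X)) = (2*X)*(1/(2*X)) = 1)
y = -204 (y = -2 + (40 - 11*22) = -2 + (40 - 242) = -2 - 202 = -204)
y/k(43) = -204/1 = -204*1 = -204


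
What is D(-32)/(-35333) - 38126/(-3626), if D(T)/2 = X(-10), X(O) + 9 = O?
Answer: 673621873/64058729 ≈ 10.516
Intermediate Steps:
X(O) = -9 + O
D(T) = -38 (D(T) = 2*(-9 - 10) = 2*(-19) = -38)
D(-32)/(-35333) - 38126/(-3626) = -38/(-35333) - 38126/(-3626) = -38*(-1/35333) - 38126*(-1/3626) = 38/35333 + 19063/1813 = 673621873/64058729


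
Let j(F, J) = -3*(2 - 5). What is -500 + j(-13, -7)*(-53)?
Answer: -977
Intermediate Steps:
j(F, J) = 9 (j(F, J) = -3*(-3) = 9)
-500 + j(-13, -7)*(-53) = -500 + 9*(-53) = -500 - 477 = -977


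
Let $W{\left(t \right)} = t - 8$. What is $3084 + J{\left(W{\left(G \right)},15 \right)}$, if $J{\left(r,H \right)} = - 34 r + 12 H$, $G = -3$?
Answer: $3638$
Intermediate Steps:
$W{\left(t \right)} = -8 + t$
$3084 + J{\left(W{\left(G \right)},15 \right)} = 3084 - \left(-180 + 34 \left(-8 - 3\right)\right) = 3084 + \left(\left(-34\right) \left(-11\right) + 180\right) = 3084 + \left(374 + 180\right) = 3084 + 554 = 3638$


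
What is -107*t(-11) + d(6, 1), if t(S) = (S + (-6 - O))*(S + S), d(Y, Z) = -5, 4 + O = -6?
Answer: -16483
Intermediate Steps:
O = -10 (O = -4 - 6 = -10)
t(S) = 2*S*(4 + S) (t(S) = (S + (-6 - 1*(-10)))*(S + S) = (S + (-6 + 10))*(2*S) = (S + 4)*(2*S) = (4 + S)*(2*S) = 2*S*(4 + S))
-107*t(-11) + d(6, 1) = -214*(-11)*(4 - 11) - 5 = -214*(-11)*(-7) - 5 = -107*154 - 5 = -16478 - 5 = -16483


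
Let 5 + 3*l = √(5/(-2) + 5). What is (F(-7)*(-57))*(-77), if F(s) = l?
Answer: -7315 + 1463*√10/2 ≈ -5001.8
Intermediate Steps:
l = -5/3 + √10/6 (l = -5/3 + √(5/(-2) + 5)/3 = -5/3 + √(5*(-½) + 5)/3 = -5/3 + √(-5/2 + 5)/3 = -5/3 + √(5/2)/3 = -5/3 + (√10/2)/3 = -5/3 + √10/6 ≈ -1.1396)
F(s) = -5/3 + √10/6
(F(-7)*(-57))*(-77) = ((-5/3 + √10/6)*(-57))*(-77) = (95 - 19*√10/2)*(-77) = -7315 + 1463*√10/2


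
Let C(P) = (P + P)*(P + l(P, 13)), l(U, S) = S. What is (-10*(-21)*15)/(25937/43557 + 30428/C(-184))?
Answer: 102785808600/35208523 ≈ 2919.3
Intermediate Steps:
C(P) = 2*P*(13 + P) (C(P) = (P + P)*(P + 13) = (2*P)*(13 + P) = 2*P*(13 + P))
(-10*(-21)*15)/(25937/43557 + 30428/C(-184)) = (-10*(-21)*15)/(25937/43557 + 30428/((2*(-184)*(13 - 184)))) = (210*15)/(25937*(1/43557) + 30428/((2*(-184)*(-171)))) = 3150/(25937/43557 + 30428/62928) = 3150/(25937/43557 + 30428*(1/62928)) = 3150/(25937/43557 + 7607/15732) = 3150/(246459661/228412908) = 3150*(228412908/246459661) = 102785808600/35208523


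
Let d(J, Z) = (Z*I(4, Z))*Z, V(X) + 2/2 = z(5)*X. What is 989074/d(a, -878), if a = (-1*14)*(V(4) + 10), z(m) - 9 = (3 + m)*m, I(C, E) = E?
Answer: -494537/338418076 ≈ -0.0014613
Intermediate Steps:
z(m) = 9 + m*(3 + m) (z(m) = 9 + (3 + m)*m = 9 + m*(3 + m))
V(X) = -1 + 49*X (V(X) = -1 + (9 + 5² + 3*5)*X = -1 + (9 + 25 + 15)*X = -1 + 49*X)
a = -2870 (a = (-1*14)*((-1 + 49*4) + 10) = -14*((-1 + 196) + 10) = -14*(195 + 10) = -14*205 = -2870)
d(J, Z) = Z³ (d(J, Z) = (Z*Z)*Z = Z²*Z = Z³)
989074/d(a, -878) = 989074/((-878)³) = 989074/(-676836152) = 989074*(-1/676836152) = -494537/338418076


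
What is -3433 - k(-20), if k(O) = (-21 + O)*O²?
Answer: 12967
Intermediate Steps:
k(O) = O²*(-21 + O)
-3433 - k(-20) = -3433 - (-20)²*(-21 - 20) = -3433 - 400*(-41) = -3433 - 1*(-16400) = -3433 + 16400 = 12967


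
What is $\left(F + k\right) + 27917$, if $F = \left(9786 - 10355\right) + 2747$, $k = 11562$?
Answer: $41657$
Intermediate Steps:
$F = 2178$ ($F = -569 + 2747 = 2178$)
$\left(F + k\right) + 27917 = \left(2178 + 11562\right) + 27917 = 13740 + 27917 = 41657$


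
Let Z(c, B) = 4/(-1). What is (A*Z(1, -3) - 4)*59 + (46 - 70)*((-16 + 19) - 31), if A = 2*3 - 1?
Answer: -744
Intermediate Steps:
Z(c, B) = -4 (Z(c, B) = 4*(-1) = -4)
A = 5 (A = 6 - 1 = 5)
(A*Z(1, -3) - 4)*59 + (46 - 70)*((-16 + 19) - 31) = (5*(-4) - 4)*59 + (46 - 70)*((-16 + 19) - 31) = (-20 - 4)*59 - 24*(3 - 31) = -24*59 - 24*(-28) = -1416 + 672 = -744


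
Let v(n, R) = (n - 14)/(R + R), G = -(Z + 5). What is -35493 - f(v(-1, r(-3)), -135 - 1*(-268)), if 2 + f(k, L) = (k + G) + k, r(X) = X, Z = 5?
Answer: -35486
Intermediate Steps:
G = -10 (G = -(5 + 5) = -1*10 = -10)
v(n, R) = (-14 + n)/(2*R) (v(n, R) = (-14 + n)/((2*R)) = (-14 + n)*(1/(2*R)) = (-14 + n)/(2*R))
f(k, L) = -12 + 2*k (f(k, L) = -2 + ((k - 10) + k) = -2 + ((-10 + k) + k) = -2 + (-10 + 2*k) = -12 + 2*k)
-35493 - f(v(-1, r(-3)), -135 - 1*(-268)) = -35493 - (-12 + 2*((1/2)*(-14 - 1)/(-3))) = -35493 - (-12 + 2*((1/2)*(-1/3)*(-15))) = -35493 - (-12 + 2*(5/2)) = -35493 - (-12 + 5) = -35493 - 1*(-7) = -35493 + 7 = -35486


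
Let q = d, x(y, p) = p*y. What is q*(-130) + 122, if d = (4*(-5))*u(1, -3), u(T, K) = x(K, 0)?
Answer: 122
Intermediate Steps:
u(T, K) = 0 (u(T, K) = 0*K = 0)
d = 0 (d = (4*(-5))*0 = -20*0 = 0)
q = 0
q*(-130) + 122 = 0*(-130) + 122 = 0 + 122 = 122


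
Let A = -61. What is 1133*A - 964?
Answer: -70077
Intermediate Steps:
1133*A - 964 = 1133*(-61) - 964 = -69113 - 964 = -70077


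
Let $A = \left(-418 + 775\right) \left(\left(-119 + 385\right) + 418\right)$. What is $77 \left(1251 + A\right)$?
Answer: $18898803$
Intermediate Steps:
$A = 244188$ ($A = 357 \left(266 + 418\right) = 357 \cdot 684 = 244188$)
$77 \left(1251 + A\right) = 77 \left(1251 + 244188\right) = 77 \cdot 245439 = 18898803$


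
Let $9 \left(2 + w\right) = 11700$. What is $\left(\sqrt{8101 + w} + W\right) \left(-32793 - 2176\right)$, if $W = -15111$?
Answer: $528416559 - 34969 \sqrt{9399} \approx 5.2503 \cdot 10^{8}$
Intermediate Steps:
$w = 1298$ ($w = -2 + \frac{1}{9} \cdot 11700 = -2 + 1300 = 1298$)
$\left(\sqrt{8101 + w} + W\right) \left(-32793 - 2176\right) = \left(\sqrt{8101 + 1298} - 15111\right) \left(-32793 - 2176\right) = \left(\sqrt{9399} - 15111\right) \left(-34969\right) = \left(-15111 + \sqrt{9399}\right) \left(-34969\right) = 528416559 - 34969 \sqrt{9399}$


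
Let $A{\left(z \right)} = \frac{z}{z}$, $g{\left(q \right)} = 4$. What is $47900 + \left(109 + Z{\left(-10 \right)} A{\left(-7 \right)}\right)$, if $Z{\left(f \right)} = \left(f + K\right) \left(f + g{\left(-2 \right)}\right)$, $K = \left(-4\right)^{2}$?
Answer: $47973$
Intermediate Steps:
$K = 16$
$Z{\left(f \right)} = \left(4 + f\right) \left(16 + f\right)$ ($Z{\left(f \right)} = \left(f + 16\right) \left(f + 4\right) = \left(16 + f\right) \left(4 + f\right) = \left(4 + f\right) \left(16 + f\right)$)
$A{\left(z \right)} = 1$
$47900 + \left(109 + Z{\left(-10 \right)} A{\left(-7 \right)}\right) = 47900 + \left(109 + \left(64 + \left(-10\right)^{2} + 20 \left(-10\right)\right) 1\right) = 47900 + \left(109 + \left(64 + 100 - 200\right) 1\right) = 47900 + \left(109 - 36\right) = 47900 + 73 = 47973$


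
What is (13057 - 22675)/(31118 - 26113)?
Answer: -1374/715 ≈ -1.9217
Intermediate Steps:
(13057 - 22675)/(31118 - 26113) = -9618/5005 = -9618*1/5005 = -1374/715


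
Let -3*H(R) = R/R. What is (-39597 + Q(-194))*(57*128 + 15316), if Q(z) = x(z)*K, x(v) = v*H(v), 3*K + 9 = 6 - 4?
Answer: -8089013372/9 ≈ -8.9878e+8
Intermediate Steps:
H(R) = -⅓ (H(R) = -R/(3*R) = -⅓*1 = -⅓)
K = -7/3 (K = -3 + (6 - 4)/3 = -3 + (⅓)*2 = -3 + ⅔ = -7/3 ≈ -2.3333)
x(v) = -v/3 (x(v) = v*(-⅓) = -v/3)
Q(z) = 7*z/9 (Q(z) = -z/3*(-7/3) = 7*z/9)
(-39597 + Q(-194))*(57*128 + 15316) = (-39597 + (7/9)*(-194))*(57*128 + 15316) = (-39597 - 1358/9)*(7296 + 15316) = -357731/9*22612 = -8089013372/9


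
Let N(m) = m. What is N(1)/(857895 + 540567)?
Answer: 1/1398462 ≈ 7.1507e-7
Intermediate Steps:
N(1)/(857895 + 540567) = 1/(857895 + 540567) = 1/1398462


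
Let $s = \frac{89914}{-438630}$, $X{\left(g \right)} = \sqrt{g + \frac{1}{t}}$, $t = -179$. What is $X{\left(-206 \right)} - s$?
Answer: $\frac{44957}{219315} + \frac{25 i \sqrt{10561}}{179} \approx 0.20499 + 14.353 i$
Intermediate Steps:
$X{\left(g \right)} = \sqrt{- \frac{1}{179} + g}$ ($X{\left(g \right)} = \sqrt{g + \frac{1}{-179}} = \sqrt{g - \frac{1}{179}} = \sqrt{- \frac{1}{179} + g}$)
$s = - \frac{44957}{219315}$ ($s = 89914 \left(- \frac{1}{438630}\right) = - \frac{44957}{219315} \approx -0.20499$)
$X{\left(-206 \right)} - s = \frac{\sqrt{-179 + 32041 \left(-206\right)}}{179} - - \frac{44957}{219315} = \frac{\sqrt{-179 - 6600446}}{179} + \frac{44957}{219315} = \frac{\sqrt{-6600625}}{179} + \frac{44957}{219315} = \frac{25 i \sqrt{10561}}{179} + \frac{44957}{219315} = \frac{44957}{219315} + \frac{25 i \sqrt{10561}}{179}$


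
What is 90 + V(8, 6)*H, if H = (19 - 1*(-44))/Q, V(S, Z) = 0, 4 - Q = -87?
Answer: 90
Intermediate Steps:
Q = 91 (Q = 4 - 1*(-87) = 4 + 87 = 91)
H = 9/13 (H = (19 - 1*(-44))/91 = (19 + 44)*(1/91) = 63*(1/91) = 9/13 ≈ 0.69231)
90 + V(8, 6)*H = 90 + 0*(9/13) = 90 + 0 = 90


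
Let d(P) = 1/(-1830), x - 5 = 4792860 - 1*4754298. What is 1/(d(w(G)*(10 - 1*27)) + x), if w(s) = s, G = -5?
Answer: 1830/70577609 ≈ 2.5929e-5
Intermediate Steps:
x = 38567 (x = 5 + (4792860 - 1*4754298) = 5 + (4792860 - 4754298) = 5 + 38562 = 38567)
d(P) = -1/1830
1/(d(w(G)*(10 - 1*27)) + x) = 1/(-1/1830 + 38567) = 1/(70577609/1830) = 1830/70577609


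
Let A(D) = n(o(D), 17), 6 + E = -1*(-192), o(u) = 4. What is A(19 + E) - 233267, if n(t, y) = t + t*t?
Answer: -233247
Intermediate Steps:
n(t, y) = t + t²
E = 186 (E = -6 - 1*(-192) = -6 + 192 = 186)
A(D) = 20 (A(D) = 4*(1 + 4) = 4*5 = 20)
A(19 + E) - 233267 = 20 - 233267 = -233247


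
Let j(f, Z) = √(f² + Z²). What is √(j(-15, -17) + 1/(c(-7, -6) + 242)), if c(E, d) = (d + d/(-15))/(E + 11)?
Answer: √(6015 + 1447209*√514)/1203 ≈ 4.7619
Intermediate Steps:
j(f, Z) = √(Z² + f²)
c(E, d) = 14*d/(15*(11 + E)) (c(E, d) = (d + d*(-1/15))/(11 + E) = (d - d/15)/(11 + E) = (14*d/15)/(11 + E) = 14*d/(15*(11 + E)))
√(j(-15, -17) + 1/(c(-7, -6) + 242)) = √(√((-17)² + (-15)²) + 1/((14/15)*(-6)/(11 - 7) + 242)) = √(√(289 + 225) + 1/((14/15)*(-6)/4 + 242)) = √(√514 + 1/((14/15)*(-6)*(¼) + 242)) = √(√514 + 1/(-7/5 + 242)) = √(√514 + 1/(1203/5)) = √(√514 + 5/1203) = √(5/1203 + √514)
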